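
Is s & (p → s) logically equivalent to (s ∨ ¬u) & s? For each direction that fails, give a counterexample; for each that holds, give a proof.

Both implications hold.

Converse. Assume the antecedent. If s is true, s & (p → s) reduces to true regardless of the other variables. If s is false, the antecedent cannot hold. Either way s & (p → s) holds.

Forward direction. Assume the antecedent. If s is true, (s ∨ ¬u) & s reduces to true regardless of the other variables. If s is false, the antecedent cannot hold. Either way (s ∨ ¬u) & s holds.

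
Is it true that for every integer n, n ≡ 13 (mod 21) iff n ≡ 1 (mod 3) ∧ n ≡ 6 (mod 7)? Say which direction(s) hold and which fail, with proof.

[⇒] Suppose n ≡ 13 (mod 21); write n = 21j + 13. Since 3 ∣ 21, reducing mod 3 gives n ≡ 13 ≡ 1 (mod 3); since 7 ∣ 21, reducing mod 7 gives n ≡ 13 ≡ 6 (mod 7).

[⇐] Conversely, if n ≡ 1 (mod 3) and n ≡ 6 (mod 7), then by the Chinese remainder theorem n ≡ 13 (mod 21). This is exactly n ≡ 13 (mod 21).

Both directions hold; the statement is true.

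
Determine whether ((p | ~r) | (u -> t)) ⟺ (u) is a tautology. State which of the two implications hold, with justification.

Both directions fail.

[⇒] This fails. Under r = F, t = F, u = F, p = F, the left side is true but the right side is false.

[⇐] This fails. Under r = T, t = F, u = T, p = F, the left side is false but the right side is true.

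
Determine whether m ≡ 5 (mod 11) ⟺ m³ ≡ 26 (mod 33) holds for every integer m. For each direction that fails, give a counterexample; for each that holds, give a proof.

Only the converse holds.

[⇒] This fails: take m = 16. Then 16 ≡ 5 (mod 11), but 16³ = 4096 ≡ 4 (mod 33), not 26.

[⇐] Conversely, the residues r modulo 33 with r³ ≡ 26 (mod 33) are exactly {5}, and each is ≡ 5 (mod 11).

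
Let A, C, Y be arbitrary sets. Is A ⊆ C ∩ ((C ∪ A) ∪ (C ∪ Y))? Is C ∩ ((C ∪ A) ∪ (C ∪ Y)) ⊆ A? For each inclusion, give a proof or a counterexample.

(⟹) This inclusion fails. Take A = {1}, C = ∅, Y = ∅; then 1 ∈ A but 1 ∉ C ∩ ((C ∪ A) ∪ (C ∪ Y)).

(⟸) This inclusion fails. Take A = ∅, C = {1}, Y = ∅; then 1 ∈ C ∩ ((C ∪ A) ∪ (C ∪ Y)) but 1 ∉ A.

Both inclusions fail.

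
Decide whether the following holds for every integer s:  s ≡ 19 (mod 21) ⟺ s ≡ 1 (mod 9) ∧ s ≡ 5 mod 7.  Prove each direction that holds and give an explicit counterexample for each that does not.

Forward direction. This fails: s = 40 gives 40 ≡ 19 (mod 21) but 40 ≡ 4 (mod 9), so the conjunction on the right does not hold.

Converse. If s ≡ 1 (mod 9) and s ≡ 5 (mod 7), then by the Chinese remainder theorem s ≡ 19 (mod 63). Since 19 ≡ 19 (mod 21) and 21 ∣ 63, we get s ≡ 19 (mod 21).

The forward direction fails; the converse holds.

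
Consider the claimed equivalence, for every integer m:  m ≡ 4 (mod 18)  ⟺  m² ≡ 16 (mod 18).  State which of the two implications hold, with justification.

The forward direction holds; the converse fails.

[⇒] Suppose m ≡ 4 (mod 18). Write m = 18j + 4. Then (18j + 4)² = 324j² + 144j + 16 = 18(18j² + 8j) + 16, so m² ≡ 16 (mod 18).

[⇐] This fails: take m = 14. Then 14² = 196 ≡ 16 (mod 18), yet 14 ≡ 14 (mod 18), not 4.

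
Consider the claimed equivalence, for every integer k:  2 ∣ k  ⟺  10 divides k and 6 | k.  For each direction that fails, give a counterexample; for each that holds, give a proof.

(←) Suppose 10 ∣ k and 6 ∣ k. Any common multiple of 10 and 6 is a multiple of their lcm; here lcm(10, 6) = 10·6/gcd(10, 6) = 60/2 = 30, so 30 ∣ k. Since 2 ∣ 30, it follows that 2 ∣ k.

(→) This fails: take k = 2. Certainly 2 ∣ 2, but 10 ∤ 2.

Only the converse holds.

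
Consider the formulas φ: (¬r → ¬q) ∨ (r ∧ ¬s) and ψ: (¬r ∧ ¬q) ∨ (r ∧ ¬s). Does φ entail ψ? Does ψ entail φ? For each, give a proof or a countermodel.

The forward direction fails; the converse holds.

(⇒) This fails. Under s = T, r = T, q = F, the left side is true but the right side is false.

(⇐) Assume the antecedent. If r is true, (¬r → ¬q) ∨ (r ∧ ¬s) reduces to true regardless of the other variables. If r is false, the antecedent forces (s = F, r = F, q = F) or (s = T, r = F, q = F), and (¬r → ¬q) ∨ (r ∧ ¬s) holds there. Either way (¬r → ¬q) ∨ (r ∧ ¬s) holds.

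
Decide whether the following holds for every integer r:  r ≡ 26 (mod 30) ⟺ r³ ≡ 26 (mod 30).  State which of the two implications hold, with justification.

Equivalent; both directions hold.

(→) Suppose r ≡ 26 (mod 30). Write r = 30j + 26. Then (30j + 26)³ = 27000j³ + 70200j² + 60840j + 17576 = 30(900j³ + 2340j² + 2028j + 585) + 26, so r³ ≡ 26 (mod 30).

(←) Conversely, suppose r³ ≡ 26 (mod 30). The only residue r in {0, …, 29} with r³ ≡ 26 (mod 30) is r = 26, so r ≡ 26 (mod 30).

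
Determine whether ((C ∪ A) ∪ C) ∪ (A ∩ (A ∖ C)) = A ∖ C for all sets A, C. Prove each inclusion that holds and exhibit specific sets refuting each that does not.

Only the reverse inclusion holds.

Reverse inclusion. Let x ∈ A ∖ C. Then x ∈ A and x ∉ C, from which x ∈ ((C ∪ A) ∪ C) ∪ (A ∩ (A ∖ C)).

Forward inclusion. This inclusion fails. Take A = ∅, C = {1}; then 1 ∈ ((C ∪ A) ∪ C) ∪ (A ∩ (A ∖ C)) but 1 ∉ A ∖ C.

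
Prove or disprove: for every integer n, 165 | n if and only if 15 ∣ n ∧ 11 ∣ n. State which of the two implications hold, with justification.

Both directions hold.

(⇒) If 165 ∣ n, write n = 165q. Since 165 = 11·15, n = 15·(11q), so 15 ∣ n; and since 165 = 15·11, n = 11·(15q), so 11 ∣ n.

(⇐) Suppose 15 ∣ n and 11 ∣ n. Any common multiple of 15 and 11 is a multiple of their lcm; here gcd(15, 11) = 1, so lcm(15, 11) = 15·11 = 165, so 165 ∣ n.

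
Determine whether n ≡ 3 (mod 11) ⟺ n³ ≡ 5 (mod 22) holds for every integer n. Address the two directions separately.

(⇒) fails; (⇐) holds.

[⇒] This fails: take n = 14. Then 14 ≡ 3 (mod 11), but 14³ = 2744 ≡ 16 (mod 22), not 5.

[⇐] Conversely, the residues r modulo 22 with r³ ≡ 5 (mod 22) are exactly {3}, and each is ≡ 3 (mod 11).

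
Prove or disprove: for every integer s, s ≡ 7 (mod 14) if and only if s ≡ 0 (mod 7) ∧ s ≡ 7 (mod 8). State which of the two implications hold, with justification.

Only the reverse direction holds.

(⇒) This fails: s = 49 gives 49 ≡ 7 (mod 14) but 49 ≡ 1 (mod 8), so the conjunction on the right does not hold.

(⇐) Conversely, if s ≡ 0 (mod 7) and s ≡ 7 (mod 8), then by the Chinese remainder theorem s ≡ 7 (mod 56). Since 7 ≡ 7 (mod 14) and 14 ∣ 56, we get s ≡ 7 (mod 14).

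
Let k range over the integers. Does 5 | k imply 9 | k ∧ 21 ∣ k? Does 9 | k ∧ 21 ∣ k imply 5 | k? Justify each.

Both directions fail.

[⇒] This fails: take k = 5. Certainly 5 ∣ 5, but 9 ∤ 5.

[⇐] This fails: take k = 63. Both 9 ∣ 63 and 21 ∣ 63, yet 63 is not a multiple of 5 (since 63 = 12·5 + 3), so 5 ∤ 63.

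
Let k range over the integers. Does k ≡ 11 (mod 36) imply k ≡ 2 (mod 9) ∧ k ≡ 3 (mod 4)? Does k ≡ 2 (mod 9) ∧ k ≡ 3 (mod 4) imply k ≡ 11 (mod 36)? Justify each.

[⇒] Suppose k ≡ 11 (mod 36); write k = 36j + 11. Since 9 ∣ 36, reducing mod 9 gives k ≡ 11 ≡ 2 (mod 9); since 4 ∣ 36, reducing mod 4 gives k ≡ 11 ≡ 3 (mod 4).

[⇐] Conversely, if k ≡ 2 (mod 9) and k ≡ 3 (mod 4), then by the Chinese remainder theorem k ≡ 11 (mod 36). This is exactly k ≡ 11 (mod 36).

Equivalent; both directions hold.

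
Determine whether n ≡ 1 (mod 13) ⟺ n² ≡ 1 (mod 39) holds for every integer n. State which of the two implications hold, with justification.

(→) This fails: take n = 27. Then 27 ≡ 1 (mod 13), but 27² = 729 ≡ 27 (mod 39), not 1.

(←) This fails: take n = 25. Then 25² = 625 ≡ 1 (mod 39), yet 25 ≡ 12 (mod 13), not 1.

Neither implication holds.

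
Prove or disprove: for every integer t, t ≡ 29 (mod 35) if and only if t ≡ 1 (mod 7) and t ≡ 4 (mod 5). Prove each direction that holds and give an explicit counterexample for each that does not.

(→) Suppose t ≡ 29 (mod 35); write t = 35j + 29. Since 7 ∣ 35, reducing mod 7 gives t ≡ 29 ≡ 1 (mod 7); since 5 ∣ 35, reducing mod 5 gives t ≡ 29 ≡ 4 (mod 5).

(←) Conversely, if t ≡ 1 (mod 7) and t ≡ 4 (mod 5), then by the Chinese remainder theorem t ≡ 29 (mod 35). This is exactly t ≡ 29 (mod 35).

Both directions hold; the statement is true.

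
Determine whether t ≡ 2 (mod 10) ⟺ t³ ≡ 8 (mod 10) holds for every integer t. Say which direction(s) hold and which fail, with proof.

[⇐] Suppose t³ ≡ 8 (mod 10). The only residue r in {0, …, 9} with r³ ≡ 8 (mod 10) is r = 2, so t ≡ 2 (mod 10).

[⇒] Suppose t ≡ 2 (mod 10). Write t = 10j + 2. Then (10j + 2)³ = 1000j³ + 600j² + 120j + 8 = 10(100j³ + 60j² + 12j) + 8, so t³ ≡ 8 (mod 10).

The biconditional holds.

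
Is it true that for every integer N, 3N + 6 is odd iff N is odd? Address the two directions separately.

The biconditional holds.

Forward direction. Suppose 3N + 6 is odd. Since 3 is odd, 3N and N have the same parity, so 3N + 6 ≡ N + 6 (mod 2). As 6 is even, 3N + 6 is odd exactly when N is odd. Thus N is odd.

Converse. Suppose N is odd; write N = 2j + 1. Then 3N + 6 = 3·(2j + 1) + 6 = 2·3j + 9, which is odd.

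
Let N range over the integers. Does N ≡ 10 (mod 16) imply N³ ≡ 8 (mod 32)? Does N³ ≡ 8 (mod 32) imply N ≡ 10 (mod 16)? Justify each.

Only the forward direction holds.

(⇒) Suppose N ≡ 10 (mod 16). Working modulo 32, N ∈ {10, 26}; for each such r, r³ ≡ 8 (mod 32).

(⇐) This fails: take N = 2. Then 2³ = 8 ≡ 8 (mod 32), yet 2 ≡ 2 (mod 16), not 10.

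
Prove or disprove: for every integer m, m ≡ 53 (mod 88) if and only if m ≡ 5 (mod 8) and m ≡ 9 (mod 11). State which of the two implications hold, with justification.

Both directions hold.

(⇒) Suppose m ≡ 53 (mod 88); write m = 88j + 53. Since 8 ∣ 88, reducing mod 8 gives m ≡ 53 ≡ 5 (mod 8); since 11 ∣ 88, reducing mod 11 gives m ≡ 53 ≡ 9 (mod 11).

(⇐) Conversely, if m ≡ 5 (mod 8) and m ≡ 9 (mod 11), then by the Chinese remainder theorem m ≡ 53 (mod 88). This is exactly m ≡ 53 (mod 88).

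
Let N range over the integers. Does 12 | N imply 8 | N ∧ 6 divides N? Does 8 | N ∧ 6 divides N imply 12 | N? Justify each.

(⟹) This fails: take N = 12. Certainly 12 ∣ 12, but 8 ∤ 12.

(⟸) Suppose 8 ∣ N and 6 ∣ N. Any common multiple of 8 and 6 is a multiple of their lcm; here lcm(8, 6) = 8·6/gcd(8, 6) = 48/2 = 24, so 24 ∣ N. Since 12 ∣ 24, it follows that 12 ∣ N.

(⇒) fails; (⇐) holds.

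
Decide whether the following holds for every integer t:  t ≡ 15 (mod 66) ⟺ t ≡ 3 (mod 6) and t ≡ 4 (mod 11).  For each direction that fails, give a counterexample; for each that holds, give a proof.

Both implications hold.

[⇒] Suppose t ≡ 15 (mod 66); write t = 66j + 15. Since 6 ∣ 66, reducing mod 6 gives t ≡ 15 ≡ 3 (mod 6); since 11 ∣ 66, reducing mod 11 gives t ≡ 15 ≡ 4 (mod 11).

[⇐] Conversely, if t ≡ 3 (mod 6) and t ≡ 4 (mod 11), then by the Chinese remainder theorem t ≡ 15 (mod 66). This is exactly t ≡ 15 (mod 66).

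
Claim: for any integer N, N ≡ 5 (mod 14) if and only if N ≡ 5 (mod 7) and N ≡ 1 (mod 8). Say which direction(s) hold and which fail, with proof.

The forward direction fails; the converse holds.

(⇐) If N ≡ 5 (mod 7) and N ≡ 1 (mod 8), then by the Chinese remainder theorem N ≡ 33 (mod 56). Since 33 ≡ 5 (mod 14) and 14 ∣ 56, we get N ≡ 5 (mod 14).

(⇒) This fails: N = 19 gives 19 ≡ 5 (mod 14) but 19 ≡ 3 (mod 8), so the conjunction on the right does not hold.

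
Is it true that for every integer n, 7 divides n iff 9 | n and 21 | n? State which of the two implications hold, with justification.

The forward direction fails; the converse holds.

(⇐) Suppose 9 ∣ n and 21 ∣ n. Any common multiple of 9 and 21 is a multiple of their lcm; here lcm(9, 21) = 9·21/gcd(9, 21) = 189/3 = 63, so 63 ∣ n. Since 7 ∣ 63, it follows that 7 ∣ n.

(⇒) This fails: take n = 7. Certainly 7 ∣ 7, but 9 ∤ 7.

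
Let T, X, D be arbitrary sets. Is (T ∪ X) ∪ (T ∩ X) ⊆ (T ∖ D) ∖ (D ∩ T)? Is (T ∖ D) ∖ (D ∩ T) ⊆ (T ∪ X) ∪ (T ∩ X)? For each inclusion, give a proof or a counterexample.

Forward inclusion. This inclusion fails. Take T = ∅, X = {1}, D = ∅; then 1 ∈ (T ∪ X) ∪ (T ∩ X) but 1 ∉ (T ∖ D) ∖ (D ∩ T).

Reverse inclusion. Let x ∈ (T ∖ D) ∖ (D ∩ T). Then either x ∈ T and x ∉ X, D; or x ∈ T ∩ X and x ∉ D. In each case x ∈ (T ∪ X) ∪ (T ∩ X), so (T ∖ D) ∖ (D ∩ T) ⊆ (T ∪ X) ∪ (T ∩ X).

(⊆) fails; (⊇) holds.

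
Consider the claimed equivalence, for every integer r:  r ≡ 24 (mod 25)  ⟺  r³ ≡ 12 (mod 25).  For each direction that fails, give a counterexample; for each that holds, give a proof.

(⇒) This fails: take r = 24. Then 24 ≡ 24 (mod 25), but 24³ = 13824 ≡ 24 (mod 25), not 12.

(⇐) This fails: take r = 8. Then 8³ = 512 ≡ 12 (mod 25), yet 8 ≡ 8 (mod 25), not 24.

Neither direction holds.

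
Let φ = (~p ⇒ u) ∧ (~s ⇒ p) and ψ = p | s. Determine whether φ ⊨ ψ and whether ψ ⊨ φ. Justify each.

The forward direction holds; the converse fails.

Forward direction. Assume the antecedent. If p is true, p | s reduces to true regardless of the other variables. If p is false, the antecedent forces (u = T, p = F, s = T), and p | s holds there. Either way p | s holds.

Converse. This fails. Under u = F, p = F, s = T, the left side is false but the right side is true.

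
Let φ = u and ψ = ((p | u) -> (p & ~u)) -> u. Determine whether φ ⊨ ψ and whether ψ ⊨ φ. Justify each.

Equivalent; both directions hold.

(→) Assume the antecedent. If p is true, the antecedent forces (p = T, u = T), and ((p | u) -> (p & ~u)) -> u holds there. If p is false, the antecedent forces (p = F, u = T), and ((p | u) -> (p & ~u)) -> u holds there. Either way ((p | u) -> (p & ~u)) -> u holds.

(←) Assume the antecedent. If p is true, the antecedent forces (p = T, u = T), and u holds there. If p is false, the antecedent forces (p = F, u = T), and u holds there. Either way u holds.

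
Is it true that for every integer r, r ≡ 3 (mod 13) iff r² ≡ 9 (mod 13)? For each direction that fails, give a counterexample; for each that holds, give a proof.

(⇒) Suppose r ≡ 3 (mod 13). Write r = 13j + 3. Then (13j + 3)² = 169j² + 78j + 9 = 13(13j² + 6j) + 9, so r² ≡ 9 (mod 13).

(⇐) This fails: take r = 10. Then 10² = 100 ≡ 9 (mod 13), yet 10 ≡ 10 (mod 13), not 3.

The forward direction holds; the converse fails.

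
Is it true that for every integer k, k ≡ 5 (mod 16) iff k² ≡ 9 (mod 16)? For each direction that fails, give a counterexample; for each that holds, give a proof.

(⇐) This fails: take k = 3. Then 3² = 9 ≡ 9 (mod 16), yet 3 ≡ 3 (mod 16), not 5.

(⇒) Suppose k ≡ 5 (mod 16). Write k = 16j + 5. Then (16j + 5)² = 256j² + 160j + 25 = 16(16j² + 10j + 1) + 9, so k² ≡ 9 (mod 16).

Only the forward direction holds.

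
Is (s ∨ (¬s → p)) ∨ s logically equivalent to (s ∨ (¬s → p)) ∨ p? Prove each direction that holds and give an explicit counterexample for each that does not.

Both directions hold; the statement is true.

Forward direction. Assume the antecedent. If p is true, (s ∨ (¬s → p)) ∨ p reduces to true regardless of the other variables. If p is false, the antecedent forces (p = F, s = T), and (s ∨ (¬s → p)) ∨ p holds there. Either way (s ∨ (¬s → p)) ∨ p holds.

Converse. Assume the antecedent. If p is true, (s ∨ (¬s → p)) ∨ s reduces to true regardless of the other variables. If p is false, the antecedent forces (p = F, s = T), and (s ∨ (¬s → p)) ∨ s holds there. Either way (s ∨ (¬s → p)) ∨ s holds.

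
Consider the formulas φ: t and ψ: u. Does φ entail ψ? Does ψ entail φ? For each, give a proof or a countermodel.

Neither direction holds.

Forward direction. This fails. Under u = F, t = T, the left side is true but the right side is false.

Converse. This fails. Under u = T, t = F, the left side is false but the right side is true.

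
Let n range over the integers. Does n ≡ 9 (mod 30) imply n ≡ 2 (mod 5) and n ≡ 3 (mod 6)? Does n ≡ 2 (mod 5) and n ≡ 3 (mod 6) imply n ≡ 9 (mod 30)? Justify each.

Forward direction. This fails: n = 9 gives 9 ≡ 9 (mod 30) but 9 ≡ 4 (mod 5), so the conjunction on the right does not hold.

Converse. This fails: n = 27 satisfies both congruences on the right (27 ≡ 2 mod 5 and 27 ≡ 3 mod 6) yet 27 ≡ 27 (mod 30), not 9.

Neither direction holds.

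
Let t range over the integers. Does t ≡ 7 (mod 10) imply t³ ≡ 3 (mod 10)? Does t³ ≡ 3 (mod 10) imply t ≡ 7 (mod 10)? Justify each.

Both implications hold.

(⇒) Suppose t ≡ 7 (mod 10). Write t = 10j + 7. Then (10j + 7)³ = 1000j³ + 2100j² + 1470j + 343 = 10(100j³ + 210j² + 147j + 34) + 3, so t³ ≡ 3 (mod 10).

(⇐) Conversely, suppose t³ ≡ 3 (mod 10). The only residue r in {0, …, 9} with r³ ≡ 3 (mod 10) is r = 7, so t ≡ 7 (mod 10).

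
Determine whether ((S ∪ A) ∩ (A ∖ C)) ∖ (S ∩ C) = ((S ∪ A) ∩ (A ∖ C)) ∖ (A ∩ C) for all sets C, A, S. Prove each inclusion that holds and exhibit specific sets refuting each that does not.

Forward inclusion. Let x ∈ ((S ∪ A) ∩ (A ∖ C)) ∖ (S ∩ C). Then either x ∈ A and x ∉ C, S; or x ∈ A ∩ S and x ∉ C. In each case x ∈ ((S ∪ A) ∩ (A ∖ C)) ∖ (A ∩ C), so ((S ∪ A) ∩ (A ∖ C)) ∖ (S ∩ C) ⊆ ((S ∪ A) ∩ (A ∖ C)) ∖ (A ∩ C).

Reverse inclusion. Let x ∈ ((S ∪ A) ∩ (A ∖ C)) ∖ (A ∩ C). Then either x ∈ A and x ∉ C, S; or x ∈ A ∩ S and x ∉ C. In each case x ∈ ((S ∪ A) ∩ (A ∖ C)) ∖ (S ∩ C), so ((S ∪ A) ∩ (A ∖ C)) ∖ (A ∩ C) ⊆ ((S ∪ A) ∩ (A ∖ C)) ∖ (S ∩ C).

The two sets are equal.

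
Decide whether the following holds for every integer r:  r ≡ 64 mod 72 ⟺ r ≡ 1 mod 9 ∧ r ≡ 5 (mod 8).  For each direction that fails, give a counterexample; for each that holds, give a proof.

Both directions fail.

(⟹) This fails: r = 64 gives 64 ≡ 64 (mod 72) but 64 ≡ 0 (mod 8), so the conjunction on the right does not hold.

(⟸) This fails: r = 37 satisfies both congruences on the right (37 ≡ 1 mod 9 and 37 ≡ 5 mod 8) yet 37 ≡ 37 (mod 72), not 64.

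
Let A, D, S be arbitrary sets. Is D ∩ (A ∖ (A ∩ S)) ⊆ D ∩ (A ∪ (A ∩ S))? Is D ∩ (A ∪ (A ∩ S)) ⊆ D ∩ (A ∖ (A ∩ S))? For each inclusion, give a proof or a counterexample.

Only the forward inclusion holds.

Forward inclusion. Let x ∈ D ∩ (A ∖ (A ∩ S)). Then x ∈ A ∩ D and x ∉ S, from which x ∈ D ∩ (A ∪ (A ∩ S)).

Reverse inclusion. This inclusion fails. Take A = {1}, D = {1}, S = {1}; then 1 ∈ D ∩ (A ∪ (A ∩ S)) but 1 ∉ D ∩ (A ∖ (A ∩ S)).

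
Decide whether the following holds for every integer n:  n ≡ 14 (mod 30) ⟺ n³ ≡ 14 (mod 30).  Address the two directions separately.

Both implications hold.

(⟹) Suppose n ≡ 14 (mod 30). Write n = 30j + 14. Then (30j + 14)³ = 27000j³ + 37800j² + 17640j + 2744 = 30(900j³ + 1260j² + 588j + 91) + 14, so n³ ≡ 14 (mod 30).

(⟸) Conversely, suppose n³ ≡ 14 (mod 30). The only residue r in {0, …, 29} with r³ ≡ 14 (mod 30) is r = 14, so n ≡ 14 (mod 30).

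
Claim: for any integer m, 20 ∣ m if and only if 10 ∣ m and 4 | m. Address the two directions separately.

Both implications hold.

Forward direction. If 20 ∣ m, write m = 20q. Since 20 = 2·10, m = 10·(2q), so 10 ∣ m; and since 20 = 5·4, m = 4·(5q), so 4 ∣ m.

Converse. Suppose 10 ∣ m and 4 ∣ m. Any common multiple of 10 and 4 is a multiple of their lcm; here lcm(10, 4) = 10·4/gcd(10, 4) = 40/2 = 20, so 20 ∣ m.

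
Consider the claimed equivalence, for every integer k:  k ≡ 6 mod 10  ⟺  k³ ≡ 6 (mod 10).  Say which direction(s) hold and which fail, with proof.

(←) Suppose k³ ≡ 6 (mod 10). The only residue r in {0, …, 9} with r³ ≡ 6 (mod 10) is r = 6, so k ≡ 6 (mod 10).

(→) Suppose k ≡ 6 mod 10. Write k = 10j + 6. Then (10j + 6)³ = 1000j³ + 1800j² + 1080j + 216 = 10(100j³ + 180j² + 108j + 21) + 6, so k³ ≡ 6 (mod 10).

Both implications hold.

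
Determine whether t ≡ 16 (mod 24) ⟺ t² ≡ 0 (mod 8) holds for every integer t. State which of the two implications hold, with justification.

(⇒) Suppose t ≡ 16 (mod 24). Then t² ≡ 16² = 256 (mod 24), and since 8 ∣ 24, also t² ≡ 0 (mod 8).

(⇐) This fails: take t = 0. Then 0² = 0 ≡ 0 (mod 8), yet 0 ≡ 0 (mod 24), not 16.

(⇒) holds; (⇐) fails.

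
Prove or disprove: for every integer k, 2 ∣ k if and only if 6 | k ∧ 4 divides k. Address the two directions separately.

(⇒) fails; (⇐) holds.

(⇒) This fails: take k = 2. Certainly 2 ∣ 2, but 6 ∤ 2.

(⇐) Suppose 6 ∣ k and 4 ∣ k. Any common multiple of 6 and 4 is a multiple of their lcm; here lcm(6, 4) = 6·4/gcd(6, 4) = 24/2 = 12, so 12 ∣ k. Since 2 ∣ 12, it follows that 2 ∣ k.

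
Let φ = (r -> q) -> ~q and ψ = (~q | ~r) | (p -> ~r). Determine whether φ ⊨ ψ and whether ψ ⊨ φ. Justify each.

Converse. This fails. Under p = F, r = F, q = T, the left side is false but the right side is true.

Forward direction. Assume the antecedent. If p is true, the antecedent forces (p = T, r = F, q = F) or (p = T, r = T, q = F), and (~q | ~r) | (p -> ~r) holds there. If p is false, (~q | ~r) | (p -> ~r) reduces to true regardless of the other variables. Either way (~q | ~r) | (p -> ~r) holds.

Only the forward implication holds.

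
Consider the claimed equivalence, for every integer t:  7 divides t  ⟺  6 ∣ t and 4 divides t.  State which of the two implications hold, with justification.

Neither direction holds.

(⟹) This fails: take t = 7. Certainly 7 ∣ 7, but 6 ∤ 7.

(⟸) This fails: take t = 12. Both 6 ∣ 12 and 4 ∣ 12, yet 12 is not a multiple of 7 (since 12 = 1·7 + 5), so 7 ∤ 12.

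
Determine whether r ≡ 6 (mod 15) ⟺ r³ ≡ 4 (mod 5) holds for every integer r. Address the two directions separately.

Forward direction. This fails: take r = 6. Then 6 ≡ 6 (mod 15), but 6³ = 216 ≡ 1 (mod 5), not 4.

Converse. This fails: take r = 4. Then 4³ = 64 ≡ 4 (mod 5), yet 4 ≡ 4 (mod 15), not 6.

Neither implication holds.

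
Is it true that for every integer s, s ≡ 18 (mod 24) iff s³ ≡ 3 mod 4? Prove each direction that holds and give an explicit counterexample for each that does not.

[⇒] This fails: take s = 18. Then 18 ≡ 18 (mod 24), but 18³ = 5832 ≡ 0 (mod 4), not 3.

[⇐] This fails: take s = 3. Then 3³ = 27 ≡ 3 (mod 4), yet 3 ≡ 3 (mod 24), not 18.

Both directions fail.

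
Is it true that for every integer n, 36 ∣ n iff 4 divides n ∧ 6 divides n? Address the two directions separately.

Forward direction. If 36 ∣ n, write n = 36q. Since 36 = 9·4, n = 4·(9q), so 4 ∣ n; and since 36 = 6·6, n = 6·(6q), so 6 ∣ n.

Converse. This fails: take n = 12. Both 4 ∣ 12 and 6 ∣ 12, yet 12 is not a multiple of 36 (since 12 = 0·36 + 12), so 36 ∤ 12.

(⇒) holds; (⇐) fails.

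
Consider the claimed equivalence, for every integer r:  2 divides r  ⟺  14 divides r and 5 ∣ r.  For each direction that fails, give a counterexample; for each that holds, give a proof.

(⇒) fails; (⇐) holds.

[⇐] Suppose 14 ∣ r and 5 ∣ r. Any common multiple of 14 and 5 is a multiple of their lcm; here gcd(14, 5) = 1, so lcm(14, 5) = 14·5 = 70, so 70 ∣ r. Since 2 ∣ 70, it follows that 2 ∣ r.

[⇒] This fails: take r = 2. Certainly 2 ∣ 2, but 14 ∤ 2.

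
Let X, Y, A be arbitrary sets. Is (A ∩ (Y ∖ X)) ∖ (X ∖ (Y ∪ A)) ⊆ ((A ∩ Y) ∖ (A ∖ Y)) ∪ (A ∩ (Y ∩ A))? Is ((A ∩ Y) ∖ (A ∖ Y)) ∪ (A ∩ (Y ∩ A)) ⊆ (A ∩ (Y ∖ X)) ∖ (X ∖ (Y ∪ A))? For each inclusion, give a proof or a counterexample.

(⊆) Let x ∈ (A ∩ (Y ∖ X)) ∖ (X ∖ (Y ∪ A)). Then x ∈ Y ∩ A and x ∉ X, from which x ∈ ((A ∩ Y) ∖ (A ∖ Y)) ∪ (A ∩ (Y ∩ A)).

(⊇) This inclusion fails. Take X = {1}, Y = {1}, A = {1}; then 1 ∈ ((A ∩ Y) ∖ (A ∖ Y)) ∪ (A ∩ (Y ∩ A)) but 1 ∉ (A ∩ (Y ∖ X)) ∖ (X ∖ (Y ∪ A)).

The sets are not equal: only the forward inclusion holds.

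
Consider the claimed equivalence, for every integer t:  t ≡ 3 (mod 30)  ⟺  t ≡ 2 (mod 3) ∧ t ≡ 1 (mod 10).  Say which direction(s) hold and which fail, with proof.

[⇒] This fails: t = 3 gives 3 ≡ 3 (mod 30) but 3 ≡ 0 (mod 3), so the conjunction on the right does not hold.

[⇐] This fails: t = 11 satisfies both congruences on the right (11 ≡ 2 mod 3 and 11 ≡ 1 mod 10) yet 11 ≡ 11 (mod 30), not 3.

Neither implication holds.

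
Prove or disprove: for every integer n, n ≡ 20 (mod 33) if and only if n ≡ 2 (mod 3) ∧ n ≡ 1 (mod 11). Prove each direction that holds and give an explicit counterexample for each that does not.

(⟹) This fails: n = 20 gives 20 ≡ 20 (mod 33) but 20 ≡ 9 (mod 11), so the conjunction on the right does not hold.

(⟸) This fails: n = 23 satisfies both congruences on the right (23 ≡ 2 mod 3 and 23 ≡ 1 mod 11) yet 23 ≡ 23 (mod 33), not 20.

(⇒) fails and (⇐) fails.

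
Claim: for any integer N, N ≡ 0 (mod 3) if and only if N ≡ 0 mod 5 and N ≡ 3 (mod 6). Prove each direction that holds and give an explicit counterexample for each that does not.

(←) If N ≡ 0 (mod 5) and N ≡ 3 (mod 6), then by the Chinese remainder theorem N ≡ 15 (mod 30). Since 15 ≡ 0 (mod 3) and 3 ∣ 30, we get N ≡ 0 (mod 3).

(→) This fails: N = 0 gives 0 ≡ 0 (mod 3) but 0 ≡ 0 (mod 6), so the conjunction on the right does not hold.

The forward direction fails; the converse holds.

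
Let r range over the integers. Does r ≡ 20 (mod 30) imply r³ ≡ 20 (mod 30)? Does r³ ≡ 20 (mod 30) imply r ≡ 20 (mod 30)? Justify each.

Both implications hold.

(←) Suppose r³ ≡ 20 (mod 30). The only residue r in {0, …, 29} with r³ ≡ 20 (mod 30) is r = 20, so r ≡ 20 (mod 30).

(→) Suppose r ≡ 20 (mod 30). Write r = 30j + 20. Then (30j + 20)³ = 27000j³ + 54000j² + 36000j + 8000 = 30(900j³ + 1800j² + 1200j + 266) + 20, so r³ ≡ 20 (mod 30).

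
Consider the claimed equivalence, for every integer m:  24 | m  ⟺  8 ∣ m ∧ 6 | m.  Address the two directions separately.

Both directions hold; the statement is true.

[⇐] Suppose 8 ∣ m and 6 ∣ m. Any common multiple of 8 and 6 is a multiple of their lcm; here lcm(8, 6) = 8·6/gcd(8, 6) = 48/2 = 24, so 24 ∣ m.

[⇒] If 24 ∣ m, write m = 24q. Since 24 = 3·8, m = 8·(3q), so 8 ∣ m; and since 24 = 4·6, m = 6·(4q), so 6 ∣ m.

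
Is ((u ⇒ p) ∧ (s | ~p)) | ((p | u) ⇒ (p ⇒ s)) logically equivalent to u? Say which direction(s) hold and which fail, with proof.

Forward direction. This fails. Under u = F, p = F, s = F, the left side is true but the right side is false.

Converse. This fails. Under u = T, p = T, s = F, the left side is false but the right side is true.

(⇒) fails and (⇐) fails.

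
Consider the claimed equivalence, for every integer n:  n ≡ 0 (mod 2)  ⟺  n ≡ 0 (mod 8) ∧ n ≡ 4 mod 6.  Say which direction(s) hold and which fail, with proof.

(⟹) This fails: n = 0 gives 0 ≡ 0 (mod 2) but 0 ≡ 0 (mod 6), so the conjunction on the right does not hold.

(⟸) Conversely, if n ≡ 0 (mod 8) and n ≡ 4 (mod 6), then by the Chinese remainder theorem n ≡ 16 (mod 24). Since 16 ≡ 0 (mod 2) and 2 ∣ 24, we get n ≡ 0 (mod 2).

Only the reverse direction holds.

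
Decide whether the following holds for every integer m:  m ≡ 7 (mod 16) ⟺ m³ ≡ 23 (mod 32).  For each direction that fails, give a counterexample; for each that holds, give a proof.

The forward direction fails; the converse holds.

(←) The residues r modulo 32 with r³ ≡ 23 (mod 32) are exactly {7}, and each is ≡ 7 (mod 16).

(→) This fails: take m = 23. Then 23 ≡ 7 (mod 16), but 23³ = 12167 ≡ 7 (mod 32), not 23.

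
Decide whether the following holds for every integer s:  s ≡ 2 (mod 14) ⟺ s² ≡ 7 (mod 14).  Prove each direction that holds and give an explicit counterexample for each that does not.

Both directions fail.

(⟹) This fails: take s = 2. Then 2 ≡ 2 (mod 14), but 2² = 4 ≡ 4 (mod 14), not 7.

(⟸) This fails: take s = 7. Then 7² = 49 ≡ 7 (mod 14), yet 7 ≡ 7 (mod 14), not 2.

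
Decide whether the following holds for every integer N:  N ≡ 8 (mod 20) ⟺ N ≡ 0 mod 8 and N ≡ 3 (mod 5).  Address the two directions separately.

Converse. If N ≡ 0 (mod 8) and N ≡ 3 (mod 5), then by the Chinese remainder theorem N ≡ 8 (mod 40). Since 8 ≡ 8 (mod 20) and 20 ∣ 40, we get N ≡ 8 (mod 20).

Forward direction. This fails: N = 28 gives 28 ≡ 8 (mod 20) but 28 ≡ 4 (mod 8), so the conjunction on the right does not hold.

Not equivalent: only (⇐) holds.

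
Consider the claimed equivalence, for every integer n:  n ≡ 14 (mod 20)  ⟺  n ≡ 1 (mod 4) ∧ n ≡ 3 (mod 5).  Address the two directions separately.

(⇒) This fails: n = 14 gives 14 ≡ 14 (mod 20) but 14 ≡ 2 (mod 4), so the conjunction on the right does not hold.

(⇐) This fails: n = 13 satisfies both congruences on the right (13 ≡ 1 mod 4 and 13 ≡ 3 mod 5) yet 13 ≡ 13 (mod 20), not 14.

Both directions fail.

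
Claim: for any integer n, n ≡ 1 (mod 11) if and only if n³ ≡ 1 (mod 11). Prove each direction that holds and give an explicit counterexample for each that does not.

Both implications hold.

[⇐] Suppose n³ ≡ 1 (mod 11). The only residue r in {0, …, 10} with r³ ≡ 1 (mod 11) is r = 1, so n ≡ 1 (mod 11).

[⇒] Suppose n ≡ 1 (mod 11). Write n = 11j + 1. Then (11j + 1)³ = 1331j³ + 363j² + 33j + 1 = 11(121j³ + 33j² + 3j) + 1, so n³ ≡ 1 (mod 11).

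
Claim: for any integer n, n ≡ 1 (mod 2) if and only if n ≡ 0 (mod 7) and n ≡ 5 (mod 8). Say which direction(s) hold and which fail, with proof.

(⇒) fails; (⇐) holds.

(⇐) If n ≡ 0 (mod 7) and n ≡ 5 (mod 8), then by the Chinese remainder theorem n ≡ 21 (mod 56). Since 21 ≡ 1 (mod 2) and 2 ∣ 56, we get n ≡ 1 (mod 2).

(⇒) This fails: n = 1 gives 1 ≡ 1 (mod 2) but 1 ≡ 1 (mod 7), so the conjunction on the right does not hold.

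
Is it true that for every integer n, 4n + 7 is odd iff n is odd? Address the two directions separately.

Forward direction. This fails: take n = 0. Then 4n + 7 = 7, which is odd, yet n = 0 is even, not odd.

Converse. Suppose n is odd. Since 4 is even, 4n is even for every n, so 4n + 7 has the same parity as 7, which is odd. Hence 4n + 7 is odd.

Only the reverse direction holds.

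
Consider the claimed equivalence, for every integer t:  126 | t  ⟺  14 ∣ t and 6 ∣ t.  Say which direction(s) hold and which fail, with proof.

Only the forward implication holds.

(⇒) If 126 ∣ t, write t = 126q. Since 126 = 9·14, t = 14·(9q), so 14 ∣ t; and since 126 = 21·6, t = 6·(21q), so 6 ∣ t.

(⇐) This fails: take t = 42. Both 14 ∣ 42 and 6 ∣ 42, yet 42 is not a multiple of 126 (since 42 = 0·126 + 42), so 126 ∤ 42.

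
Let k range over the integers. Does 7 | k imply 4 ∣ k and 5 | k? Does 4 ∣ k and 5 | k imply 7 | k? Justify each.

(→) This fails: take k = 7. Certainly 7 ∣ 7, but 4 ∤ 7.

(←) This fails: take k = 20. Both 4 ∣ 20 and 5 ∣ 20, yet 20 is not a multiple of 7 (since 20 = 2·7 + 6), so 7 ∤ 20.

Neither direction holds.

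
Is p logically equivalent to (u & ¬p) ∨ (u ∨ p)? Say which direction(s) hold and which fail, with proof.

[⇒] Assume the antecedent. If p is true, (u & ¬p) ∨ (u ∨ p) reduces to true regardless of the other variables. If p is false, the antecedent cannot hold. Either way (u & ¬p) ∨ (u ∨ p) holds.

[⇐] This fails. Under p = F, u = T, the left side is false but the right side is true.

(⇒) holds; (⇐) fails.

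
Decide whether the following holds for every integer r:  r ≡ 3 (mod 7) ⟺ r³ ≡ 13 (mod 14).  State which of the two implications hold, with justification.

Neither implication holds.

[⇒] This fails: take r = 10. Then 10 ≡ 3 (mod 7), but 10³ = 1000 ≡ 6 (mod 14), not 13.

[⇐] This fails: take r = 5. Then 5³ = 125 ≡ 13 (mod 14), yet 5 ≡ 5 (mod 7), not 3.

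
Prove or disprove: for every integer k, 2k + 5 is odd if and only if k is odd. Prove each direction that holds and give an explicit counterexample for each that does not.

Not equivalent: only (⇐) holds.

[⇐] Suppose k is odd. Since 2 is even, 2k is even for every k, so 2k + 5 has the same parity as 5, which is odd. Hence 2k + 5 is odd.

[⇒] This fails: take k = 2. Then 2k + 5 = 9, which is odd, yet k = 2 is even, not odd.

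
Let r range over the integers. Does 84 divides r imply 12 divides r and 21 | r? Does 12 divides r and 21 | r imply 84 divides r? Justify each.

Forward direction. If 84 ∣ r, write r = 84q. Since 84 = 7·12, r = 12·(7q), so 12 ∣ r; and since 84 = 4·21, r = 21·(4q), so 21 ∣ r.

Converse. Suppose 12 ∣ r and 21 ∣ r. Any common multiple of 12 and 21 is a multiple of their lcm; here lcm(12, 21) = 12·21/gcd(12, 21) = 252/3 = 84, so 84 ∣ r.

Both directions hold.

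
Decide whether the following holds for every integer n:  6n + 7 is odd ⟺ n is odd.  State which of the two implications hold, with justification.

The forward direction fails; the converse holds.

Forward direction. This fails: take n = 0. Then 6n + 7 = 7, which is odd, yet n = 0 is even, not odd.

Converse. Suppose n is odd. Since 6 is even, 6n is even for every n, so 6n + 7 has the same parity as 7, which is odd. Hence 6n + 7 is odd.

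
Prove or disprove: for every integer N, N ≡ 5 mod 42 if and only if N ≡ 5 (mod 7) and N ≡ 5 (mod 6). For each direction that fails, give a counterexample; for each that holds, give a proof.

Both directions hold.

(⇒) Suppose N ≡ 5 (mod 42); write N = 42j + 5. Since 7 ∣ 42, reducing mod 7 gives N ≡ 5 (mod 7); since 6 ∣ 42, reducing mod 6 gives N ≡ 5 (mod 6).

(⇐) Conversely, if N ≡ 5 (mod 7) and N ≡ 5 (mod 6), then by the Chinese remainder theorem N ≡ 5 (mod 42). This is exactly N ≡ 5 (mod 42).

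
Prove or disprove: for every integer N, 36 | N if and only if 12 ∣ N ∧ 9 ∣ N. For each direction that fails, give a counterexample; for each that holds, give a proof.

(⇒) If 36 ∣ N, write N = 36q. Since 36 = 3·12, N = 12·(3q), so 12 ∣ N; and since 36 = 4·9, N = 9·(4q), so 9 ∣ N.

(⇐) Suppose 12 ∣ N and 9 ∣ N. Any common multiple of 12 and 9 is a multiple of their lcm; here lcm(12, 9) = 12·9/gcd(12, 9) = 108/3 = 36, so 36 ∣ N.

The biconditional holds.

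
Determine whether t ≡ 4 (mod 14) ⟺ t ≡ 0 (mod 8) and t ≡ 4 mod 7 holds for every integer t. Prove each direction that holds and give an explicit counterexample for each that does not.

[⇒] This fails: t = 18 gives 18 ≡ 4 (mod 14) but 18 ≡ 2 (mod 8), so the conjunction on the right does not hold.

[⇐] Conversely, if t ≡ 0 (mod 8) and t ≡ 4 (mod 7), then by the Chinese remainder theorem t ≡ 32 (mod 56). Since 32 ≡ 4 (mod 14) and 14 ∣ 56, we get t ≡ 4 (mod 14).

Only the converse holds.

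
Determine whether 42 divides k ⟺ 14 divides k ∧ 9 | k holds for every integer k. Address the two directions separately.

Forward direction. This fails: take k = 42. Certainly 42 ∣ 42, but 9 ∤ 42.

Converse. Suppose 14 ∣ k and 9 ∣ k. Any common multiple of 14 and 9 is a multiple of their lcm; here gcd(14, 9) = 1, so lcm(14, 9) = 14·9 = 126, so 126 ∣ k. Since 42 ∣ 126, it follows that 42 ∣ k.

The forward direction fails; the converse holds.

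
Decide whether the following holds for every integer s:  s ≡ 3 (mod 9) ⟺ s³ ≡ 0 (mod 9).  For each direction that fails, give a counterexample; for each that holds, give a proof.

Forward direction. Suppose s ≡ 3 (mod 9). Write s = 9j + 3. Then (9j + 3)³ = 729j³ + 729j² + 243j + 27 = 9(81j³ + 81j² + 27j + 3) + 0, so s³ ≡ 0 (mod 9).

Converse. This fails: take s = 0. Then 0³ = 0 ≡ 0 (mod 9), yet 0 ≡ 0 (mod 9), not 3.

Only the forward direction holds.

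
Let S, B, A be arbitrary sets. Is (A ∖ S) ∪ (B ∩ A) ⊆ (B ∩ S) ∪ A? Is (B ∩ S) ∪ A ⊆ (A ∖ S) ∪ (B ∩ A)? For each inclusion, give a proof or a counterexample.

(⊆) holds; (⊇) fails.

Reverse inclusion. This inclusion fails. Take S = {1}, B = {1}, A = ∅; then 1 ∈ (B ∩ S) ∪ A but 1 ∉ (A ∖ S) ∪ (B ∩ A).

Forward inclusion. Let x ∈ (A ∖ S) ∪ (B ∩ A). Then either x ∈ A and x ∉ S, B; or x ∈ B ∩ A and x ∉ S; or x ∈ S ∩ B ∩ A. In each case x ∈ (B ∩ S) ∪ A, so (A ∖ S) ∪ (B ∩ A) ⊆ (B ∩ S) ∪ A.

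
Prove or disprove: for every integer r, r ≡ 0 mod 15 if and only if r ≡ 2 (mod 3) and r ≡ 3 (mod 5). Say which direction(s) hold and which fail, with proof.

Both directions fail.

Forward direction. This fails: r = 0 gives 0 ≡ 0 (mod 15) but 0 ≡ 0 (mod 3), so the conjunction on the right does not hold.

Converse. This fails: r = 8 satisfies both congruences on the right (8 ≡ 2 mod 3 and 8 ≡ 3 mod 5) yet 8 ≡ 8 (mod 15), not 0.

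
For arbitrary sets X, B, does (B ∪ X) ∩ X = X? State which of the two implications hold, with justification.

(⊆) Let x ∈ (B ∪ X) ∩ X. Then either x ∈ X and x ∉ B; or x ∈ X ∩ B. In each case x ∈ X, so (B ∪ X) ∩ X ⊆ X.

(⊇) Let x ∈ X. Then either x ∈ X and x ∉ B; or x ∈ X ∩ B. In each case x ∈ (B ∪ X) ∩ X, so X ⊆ (B ∪ X) ∩ X.

Both inclusions hold; the sets are equal.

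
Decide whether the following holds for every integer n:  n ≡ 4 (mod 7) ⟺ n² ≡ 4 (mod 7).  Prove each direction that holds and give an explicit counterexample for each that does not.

Neither direction holds.

(→) This fails: take n = 4. Then 4 ≡ 4 (mod 7), but 4² = 16 ≡ 2 (mod 7), not 4.

(←) This fails: take n = 2. Then 2² = 4 ≡ 4 (mod 7), yet 2 ≡ 2 (mod 7), not 4.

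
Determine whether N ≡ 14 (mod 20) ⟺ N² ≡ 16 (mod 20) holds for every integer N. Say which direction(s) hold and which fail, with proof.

(→) Suppose N ≡ 14 (mod 20). Write N = 20j + 14. Then (20j + 14)² = 400j² + 560j + 196 = 20(20j² + 28j + 9) + 16, so N² ≡ 16 (mod 20).

(←) This fails: take N = 4. Then 4² = 16 ≡ 16 (mod 20), yet 4 ≡ 4 (mod 20), not 14.

The forward direction holds; the converse fails.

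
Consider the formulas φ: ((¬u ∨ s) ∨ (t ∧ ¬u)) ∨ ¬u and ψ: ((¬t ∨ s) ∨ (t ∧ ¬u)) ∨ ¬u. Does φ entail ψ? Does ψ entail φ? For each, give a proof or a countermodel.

The forward direction holds; the converse fails.

Forward direction. Assume the antecedent. If s is true, ((¬t ∨ s) ∨ (t ∧ ¬u)) ∨ ¬u reduces to true regardless of the other variables. If s is false, the antecedent forces (s = F, u = F, t = F) or (s = F, u = F, t = T), and ((¬t ∨ s) ∨ (t ∧ ¬u)) ∨ ¬u holds there. Either way ((¬t ∨ s) ∨ (t ∧ ¬u)) ∨ ¬u holds.

Converse. This fails. Under s = F, u = T, t = F, the left side is false but the right side is true.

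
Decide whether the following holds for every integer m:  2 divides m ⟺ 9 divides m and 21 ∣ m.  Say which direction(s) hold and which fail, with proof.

Both directions fail.

(⇒) This fails: take m = 2. Certainly 2 ∣ 2, but 9 ∤ 2.

(⇐) This fails: take m = 63. Both 9 ∣ 63 and 21 ∣ 63, yet 63 is not a multiple of 2 (since 63 = 31·2 + 1), so 2 ∤ 63.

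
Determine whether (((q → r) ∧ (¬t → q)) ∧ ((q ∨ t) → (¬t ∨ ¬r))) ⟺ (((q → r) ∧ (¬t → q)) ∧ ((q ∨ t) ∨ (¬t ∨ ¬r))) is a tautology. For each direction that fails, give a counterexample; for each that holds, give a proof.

(⇒) Assume the antecedent. If q is true, the antecedent forces (q = T, t = F, r = T), and the consequent holds there. If q is false, the antecedent forces (q = F, t = T, r = F), and the consequent holds there. Either way the consequent holds.

(⇐) This fails. Under q = F, t = T, r = T, the left side is false but the right side is true.

Only the forward direction holds.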